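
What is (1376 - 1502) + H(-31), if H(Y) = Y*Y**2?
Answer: -29917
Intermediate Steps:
H(Y) = Y**3
(1376 - 1502) + H(-31) = (1376 - 1502) + (-31)**3 = -126 - 29791 = -29917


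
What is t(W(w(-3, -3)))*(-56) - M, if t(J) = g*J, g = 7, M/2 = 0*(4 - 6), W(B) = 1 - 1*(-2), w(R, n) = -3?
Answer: -1176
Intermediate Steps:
W(B) = 3 (W(B) = 1 + 2 = 3)
M = 0 (M = 2*(0*(4 - 6)) = 2*(0*(-2)) = 2*0 = 0)
t(J) = 7*J
t(W(w(-3, -3)))*(-56) - M = (7*3)*(-56) - 1*0 = 21*(-56) + 0 = -1176 + 0 = -1176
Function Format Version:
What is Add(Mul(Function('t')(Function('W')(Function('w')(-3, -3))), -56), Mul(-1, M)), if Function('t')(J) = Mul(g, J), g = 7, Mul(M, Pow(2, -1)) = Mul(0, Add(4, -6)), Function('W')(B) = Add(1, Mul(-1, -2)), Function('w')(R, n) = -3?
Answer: -1176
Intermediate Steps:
Function('W')(B) = 3 (Function('W')(B) = Add(1, 2) = 3)
M = 0 (M = Mul(2, Mul(0, Add(4, -6))) = Mul(2, Mul(0, -2)) = Mul(2, 0) = 0)
Function('t')(J) = Mul(7, J)
Add(Mul(Function('t')(Function('W')(Function('w')(-3, -3))), -56), Mul(-1, M)) = Add(Mul(Mul(7, 3), -56), Mul(-1, 0)) = Add(Mul(21, -56), 0) = Add(-1176, 0) = -1176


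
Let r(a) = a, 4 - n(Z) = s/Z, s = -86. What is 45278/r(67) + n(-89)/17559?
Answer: 7862028652/11633813 ≈ 675.79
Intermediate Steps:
n(Z) = 4 + 86/Z (n(Z) = 4 - (-86)/Z = 4 + 86/Z)
45278/r(67) + n(-89)/17559 = 45278/67 + (4 + 86/(-89))/17559 = 45278*(1/67) + (4 + 86*(-1/89))*(1/17559) = 45278/67 + (4 - 86/89)*(1/17559) = 45278/67 + (270/89)*(1/17559) = 45278/67 + 30/173639 = 7862028652/11633813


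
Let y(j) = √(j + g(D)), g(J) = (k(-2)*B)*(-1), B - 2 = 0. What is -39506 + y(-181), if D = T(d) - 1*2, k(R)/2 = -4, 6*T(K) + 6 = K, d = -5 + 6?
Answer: -39506 + I*√165 ≈ -39506.0 + 12.845*I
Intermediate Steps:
d = 1
T(K) = -1 + K/6
k(R) = -8 (k(R) = 2*(-4) = -8)
B = 2 (B = 2 + 0 = 2)
D = -17/6 (D = (-1 + (⅙)*1) - 1*2 = (-1 + ⅙) - 2 = -⅚ - 2 = -17/6 ≈ -2.8333)
g(J) = 16 (g(J) = -8*2*(-1) = -16*(-1) = 16)
y(j) = √(16 + j) (y(j) = √(j + 16) = √(16 + j))
-39506 + y(-181) = -39506 + √(16 - 181) = -39506 + √(-165) = -39506 + I*√165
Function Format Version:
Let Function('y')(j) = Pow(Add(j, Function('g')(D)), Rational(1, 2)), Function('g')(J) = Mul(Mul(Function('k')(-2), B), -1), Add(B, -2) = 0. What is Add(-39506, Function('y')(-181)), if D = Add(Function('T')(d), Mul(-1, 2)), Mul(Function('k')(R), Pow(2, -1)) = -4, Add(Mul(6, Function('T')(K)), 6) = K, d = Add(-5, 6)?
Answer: Add(-39506, Mul(I, Pow(165, Rational(1, 2)))) ≈ Add(-39506., Mul(12.845, I))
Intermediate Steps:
d = 1
Function('T')(K) = Add(-1, Mul(Rational(1, 6), K))
Function('k')(R) = -8 (Function('k')(R) = Mul(2, -4) = -8)
B = 2 (B = Add(2, 0) = 2)
D = Rational(-17, 6) (D = Add(Add(-1, Mul(Rational(1, 6), 1)), Mul(-1, 2)) = Add(Add(-1, Rational(1, 6)), -2) = Add(Rational(-5, 6), -2) = Rational(-17, 6) ≈ -2.8333)
Function('g')(J) = 16 (Function('g')(J) = Mul(Mul(-8, 2), -1) = Mul(-16, -1) = 16)
Function('y')(j) = Pow(Add(16, j), Rational(1, 2)) (Function('y')(j) = Pow(Add(j, 16), Rational(1, 2)) = Pow(Add(16, j), Rational(1, 2)))
Add(-39506, Function('y')(-181)) = Add(-39506, Pow(Add(16, -181), Rational(1, 2))) = Add(-39506, Pow(-165, Rational(1, 2))) = Add(-39506, Mul(I, Pow(165, Rational(1, 2))))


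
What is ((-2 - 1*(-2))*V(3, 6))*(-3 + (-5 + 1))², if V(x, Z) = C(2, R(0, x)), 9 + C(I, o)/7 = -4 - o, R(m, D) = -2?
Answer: 0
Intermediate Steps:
C(I, o) = -91 - 7*o (C(I, o) = -63 + 7*(-4 - o) = -63 + (-28 - 7*o) = -91 - 7*o)
V(x, Z) = -77 (V(x, Z) = -91 - 7*(-2) = -91 + 14 = -77)
((-2 - 1*(-2))*V(3, 6))*(-3 + (-5 + 1))² = ((-2 - 1*(-2))*(-77))*(-3 + (-5 + 1))² = ((-2 + 2)*(-77))*(-3 - 4)² = (0*(-77))*(-7)² = 0*49 = 0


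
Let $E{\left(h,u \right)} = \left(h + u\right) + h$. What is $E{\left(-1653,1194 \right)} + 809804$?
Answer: $807692$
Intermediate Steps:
$E{\left(h,u \right)} = u + 2 h$
$E{\left(-1653,1194 \right)} + 809804 = \left(1194 + 2 \left(-1653\right)\right) + 809804 = \left(1194 - 3306\right) + 809804 = -2112 + 809804 = 807692$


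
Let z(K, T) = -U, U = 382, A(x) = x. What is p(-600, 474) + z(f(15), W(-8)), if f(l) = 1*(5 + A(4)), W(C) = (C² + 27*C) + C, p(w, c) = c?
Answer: 92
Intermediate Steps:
W(C) = C² + 28*C
f(l) = 9 (f(l) = 1*(5 + 4) = 1*9 = 9)
z(K, T) = -382 (z(K, T) = -1*382 = -382)
p(-600, 474) + z(f(15), W(-8)) = 474 - 382 = 92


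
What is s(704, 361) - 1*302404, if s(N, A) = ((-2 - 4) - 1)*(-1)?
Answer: -302397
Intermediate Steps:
s(N, A) = 7 (s(N, A) = (-6 - 1)*(-1) = -7*(-1) = 7)
s(704, 361) - 1*302404 = 7 - 1*302404 = 7 - 302404 = -302397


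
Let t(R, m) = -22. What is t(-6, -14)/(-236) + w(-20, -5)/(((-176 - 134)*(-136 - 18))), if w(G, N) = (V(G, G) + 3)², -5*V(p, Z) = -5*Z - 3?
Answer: 3480483/35208250 ≈ 0.098854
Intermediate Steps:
V(p, Z) = ⅗ + Z (V(p, Z) = -(-5*Z - 3)/5 = -(-3 - 5*Z)/5 = ⅗ + Z)
w(G, N) = (18/5 + G)² (w(G, N) = ((⅗ + G) + 3)² = (18/5 + G)²)
t(-6, -14)/(-236) + w(-20, -5)/(((-176 - 134)*(-136 - 18))) = -22/(-236) + ((18 + 5*(-20))²/25)/(((-176 - 134)*(-136 - 18))) = -22*(-1/236) + ((18 - 100)²/25)/((-310*(-154))) = 11/118 + ((1/25)*(-82)²)/47740 = 11/118 + ((1/25)*6724)*(1/47740) = 11/118 + (6724/25)*(1/47740) = 11/118 + 1681/298375 = 3480483/35208250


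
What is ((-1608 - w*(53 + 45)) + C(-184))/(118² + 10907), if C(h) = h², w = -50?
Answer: 37148/24831 ≈ 1.4960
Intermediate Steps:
((-1608 - w*(53 + 45)) + C(-184))/(118² + 10907) = ((-1608 - (-50)*(53 + 45)) + (-184)²)/(118² + 10907) = ((-1608 - (-50)*98) + 33856)/(13924 + 10907) = ((-1608 - 1*(-4900)) + 33856)/24831 = ((-1608 + 4900) + 33856)*(1/24831) = (3292 + 33856)*(1/24831) = 37148*(1/24831) = 37148/24831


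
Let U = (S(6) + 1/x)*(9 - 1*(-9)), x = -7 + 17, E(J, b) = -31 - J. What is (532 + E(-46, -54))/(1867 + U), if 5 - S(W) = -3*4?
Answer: 2735/10874 ≈ 0.25152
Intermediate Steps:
S(W) = 17 (S(W) = 5 - (-3)*4 = 5 - 1*(-12) = 5 + 12 = 17)
x = 10
U = 1539/5 (U = (17 + 1/10)*(9 - 1*(-9)) = (17 + ⅒)*(9 + 9) = (171/10)*18 = 1539/5 ≈ 307.80)
(532 + E(-46, -54))/(1867 + U) = (532 + (-31 - 1*(-46)))/(1867 + 1539/5) = (532 + (-31 + 46))/(10874/5) = (532 + 15)*(5/10874) = 547*(5/10874) = 2735/10874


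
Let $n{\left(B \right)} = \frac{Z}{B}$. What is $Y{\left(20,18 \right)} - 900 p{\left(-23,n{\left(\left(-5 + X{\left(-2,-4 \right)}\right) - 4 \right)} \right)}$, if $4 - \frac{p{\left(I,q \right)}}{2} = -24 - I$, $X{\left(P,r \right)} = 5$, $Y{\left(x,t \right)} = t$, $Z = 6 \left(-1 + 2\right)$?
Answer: $-8982$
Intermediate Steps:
$Z = 6$ ($Z = 6 \cdot 1 = 6$)
$n{\left(B \right)} = \frac{6}{B}$
$p{\left(I,q \right)} = 56 + 2 I$ ($p{\left(I,q \right)} = 8 - 2 \left(-24 - I\right) = 8 + \left(48 + 2 I\right) = 56 + 2 I$)
$Y{\left(20,18 \right)} - 900 p{\left(-23,n{\left(\left(-5 + X{\left(-2,-4 \right)}\right) - 4 \right)} \right)} = 18 - 900 \left(56 + 2 \left(-23\right)\right) = 18 - 900 \left(56 - 46\right) = 18 - 9000 = -8982$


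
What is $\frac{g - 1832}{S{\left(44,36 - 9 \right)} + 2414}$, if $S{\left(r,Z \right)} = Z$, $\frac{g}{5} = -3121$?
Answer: $- \frac{17437}{2441} \approx -7.1434$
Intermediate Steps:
$g = -15605$ ($g = 5 \left(-3121\right) = -15605$)
$\frac{g - 1832}{S{\left(44,36 - 9 \right)} + 2414} = \frac{-15605 - 1832}{\left(36 - 9\right) + 2414} = - \frac{17437}{\left(36 - 9\right) + 2414} = - \frac{17437}{27 + 2414} = - \frac{17437}{2441}$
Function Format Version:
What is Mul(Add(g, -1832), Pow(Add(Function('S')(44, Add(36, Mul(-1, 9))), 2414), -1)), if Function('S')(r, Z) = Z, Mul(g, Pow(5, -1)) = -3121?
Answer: Rational(-17437, 2441) ≈ -7.1434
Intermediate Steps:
g = -15605 (g = Mul(5, -3121) = -15605)
Mul(Add(g, -1832), Pow(Add(Function('S')(44, Add(36, Mul(-1, 9))), 2414), -1)) = Mul(Add(-15605, -1832), Pow(Add(Add(36, Mul(-1, 9)), 2414), -1)) = Mul(-17437, Pow(Add(Add(36, -9), 2414), -1)) = Mul(-17437, Pow(Add(27, 2414), -1)) = Mul(-17437, Pow(2441, -1)) = Mul(-17437, Rational(1, 2441)) = Rational(-17437, 2441)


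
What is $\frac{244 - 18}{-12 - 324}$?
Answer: $- \frac{113}{168} \approx -0.67262$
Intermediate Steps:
$\frac{244 - 18}{-12 - 324} = \frac{226}{-336} = 226 \left(- \frac{1}{336}\right) = - \frac{113}{168}$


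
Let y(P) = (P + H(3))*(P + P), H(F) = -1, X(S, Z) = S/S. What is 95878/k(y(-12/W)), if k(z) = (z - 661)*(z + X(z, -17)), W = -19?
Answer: -12494916838/46086277 ≈ -271.12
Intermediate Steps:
X(S, Z) = 1
y(P) = 2*P*(-1 + P) (y(P) = (P - 1)*(P + P) = (-1 + P)*(2*P) = 2*P*(-1 + P))
k(z) = (1 + z)*(-661 + z) (k(z) = (z - 661)*(z + 1) = (-661 + z)*(1 + z) = (1 + z)*(-661 + z))
95878/k(y(-12/W)) = 95878/(-661 + (2*(-12/(-19))*(-1 - 12/(-19)))**2 - 1320*(-12/(-19))*(-1 - 12/(-19))) = 95878/(-661 + (2*(-12*(-1/19))*(-1 - 12*(-1/19)))**2 - 1320*(-12*(-1/19))*(-1 - 12*(-1/19))) = 95878/(-661 + (2*(12/19)*(-1 + 12/19))**2 - 1320*12*(-1 + 12/19)/19) = 95878/(-661 + (2*(12/19)*(-7/19))**2 - 1320*12*(-7)/(19*19)) = 95878/(-661 + (-168/361)**2 - 660*(-168/361)) = 95878/(-661 + 28224/130321 + 110880/361) = 95878/(-46086277/130321) = 95878*(-130321/46086277) = -12494916838/46086277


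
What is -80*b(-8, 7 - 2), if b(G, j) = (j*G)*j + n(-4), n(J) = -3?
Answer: 16240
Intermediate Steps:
b(G, j) = -3 + G*j² (b(G, j) = (j*G)*j - 3 = (G*j)*j - 3 = G*j² - 3 = -3 + G*j²)
-80*b(-8, 7 - 2) = -80*(-3 - 8*(7 - 2)²) = -80*(-3 - 8*5²) = -80*(-3 - 8*25) = -80*(-3 - 200) = -80*(-203) = 16240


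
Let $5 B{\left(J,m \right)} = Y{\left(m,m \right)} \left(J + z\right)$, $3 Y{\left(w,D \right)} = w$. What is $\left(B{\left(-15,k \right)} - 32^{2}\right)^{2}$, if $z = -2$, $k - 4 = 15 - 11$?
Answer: $\frac{240126016}{225} \approx 1.0672 \cdot 10^{6}$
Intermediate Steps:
$k = 8$ ($k = 4 + \left(15 - 11\right) = 4 + 4 = 8$)
$Y{\left(w,D \right)} = \frac{w}{3}$
$B{\left(J,m \right)} = \frac{m \left(-2 + J\right)}{15}$ ($B{\left(J,m \right)} = \frac{\frac{m}{3} \left(J - 2\right)}{5} = \frac{\frac{m}{3} \left(-2 + J\right)}{5} = \frac{\frac{1}{3} m \left(-2 + J\right)}{5} = \frac{m \left(-2 + J\right)}{15}$)
$\left(B{\left(-15,k \right)} - 32^{2}\right)^{2} = \left(\frac{1}{15} \cdot 8 \left(-2 - 15\right) - 32^{2}\right)^{2} = \left(\frac{1}{15} \cdot 8 \left(-17\right) - 1024\right)^{2} = \left(- \frac{136}{15} - 1024\right)^{2} = \left(- \frac{15496}{15}\right)^{2} = \frac{240126016}{225}$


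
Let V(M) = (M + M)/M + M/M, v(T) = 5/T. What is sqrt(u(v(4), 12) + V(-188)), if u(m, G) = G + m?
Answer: sqrt(65)/2 ≈ 4.0311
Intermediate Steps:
V(M) = 3 (V(M) = (2*M)/M + 1 = 2 + 1 = 3)
sqrt(u(v(4), 12) + V(-188)) = sqrt((12 + 5/4) + 3) = sqrt(53/4 + 3) = sqrt(65/4) = sqrt(65)/2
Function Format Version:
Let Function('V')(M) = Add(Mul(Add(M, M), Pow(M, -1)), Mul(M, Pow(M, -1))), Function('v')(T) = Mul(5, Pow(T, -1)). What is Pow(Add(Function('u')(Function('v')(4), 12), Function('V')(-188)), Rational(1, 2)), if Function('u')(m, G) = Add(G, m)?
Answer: Mul(Rational(1, 2), Pow(65, Rational(1, 2))) ≈ 4.0311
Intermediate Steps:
Function('V')(M) = 3 (Function('V')(M) = Add(Mul(Mul(2, M), Pow(M, -1)), 1) = Add(2, 1) = 3)
Pow(Add(Function('u')(Function('v')(4), 12), Function('V')(-188)), Rational(1, 2)) = Pow(Add(Add(12, Mul(5, Pow(4, -1))), 3), Rational(1, 2)) = Pow(Add(Add(12, Mul(5, Rational(1, 4))), 3), Rational(1, 2)) = Pow(Add(Add(12, Rational(5, 4)), 3), Rational(1, 2)) = Pow(Add(Rational(53, 4), 3), Rational(1, 2)) = Pow(Rational(65, 4), Rational(1, 2)) = Mul(Rational(1, 2), Pow(65, Rational(1, 2)))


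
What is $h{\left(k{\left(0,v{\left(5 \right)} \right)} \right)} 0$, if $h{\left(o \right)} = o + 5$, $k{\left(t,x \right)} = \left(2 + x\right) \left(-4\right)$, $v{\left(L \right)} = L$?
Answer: $0$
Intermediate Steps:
$k{\left(t,x \right)} = -8 - 4 x$
$h{\left(o \right)} = 5 + o$
$h{\left(k{\left(0,v{\left(5 \right)} \right)} \right)} 0 = \left(5 - 28\right) 0 = \left(-23\right) 0 = 0$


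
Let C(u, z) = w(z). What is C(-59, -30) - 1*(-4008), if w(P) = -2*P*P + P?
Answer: 2178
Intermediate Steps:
w(P) = P - 2*P² (w(P) = -2*P² + P = P - 2*P²)
C(u, z) = z*(1 - 2*z)
C(-59, -30) - 1*(-4008) = -30*(1 - 2*(-30)) - 1*(-4008) = -30*(1 + 60) + 4008 = -30*61 + 4008 = -1830 + 4008 = 2178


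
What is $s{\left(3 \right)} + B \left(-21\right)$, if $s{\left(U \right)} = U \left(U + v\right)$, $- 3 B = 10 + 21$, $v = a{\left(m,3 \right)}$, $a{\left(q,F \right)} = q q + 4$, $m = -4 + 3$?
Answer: $241$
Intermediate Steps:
$m = -1$
$a{\left(q,F \right)} = 4 + q^{2}$ ($a{\left(q,F \right)} = q^{2} + 4 = 4 + q^{2}$)
$v = 5$ ($v = 4 + \left(-1\right)^{2} = 4 + 1 = 5$)
$B = - \frac{31}{3}$ ($B = - \frac{10 + 21}{3} = \left(- \frac{1}{3}\right) 31 = - \frac{31}{3} \approx -10.333$)
$s{\left(U \right)} = U \left(5 + U\right)$ ($s{\left(U \right)} = U \left(U + 5\right) = U \left(5 + U\right)$)
$s{\left(3 \right)} + B \left(-21\right) = 3 \left(5 + 3\right) - -217 = 3 \cdot 8 + 217 = 24 + 217 = 241$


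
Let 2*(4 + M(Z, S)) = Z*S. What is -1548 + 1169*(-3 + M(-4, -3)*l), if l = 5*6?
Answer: 65085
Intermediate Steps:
M(Z, S) = -4 + S*Z/2 (M(Z, S) = -4 + (Z*S)/2 = -4 + (S*Z)/2 = -4 + S*Z/2)
l = 30
-1548 + 1169*(-3 + M(-4, -3)*l) = -1548 + 1169*(-3 + (-4 + (1/2)*(-3)*(-4))*30) = -1548 + 1169*(-3 + (-4 + 6)*30) = -1548 + 1169*(-3 + 2*30) = -1548 + 1169*(-3 + 60) = -1548 + 1169*57 = -1548 + 66633 = 65085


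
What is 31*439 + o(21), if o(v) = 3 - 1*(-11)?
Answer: 13623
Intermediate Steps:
o(v) = 14 (o(v) = 3 + 11 = 14)
31*439 + o(21) = 31*439 + 14 = 13609 + 14 = 13623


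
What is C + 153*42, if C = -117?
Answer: 6309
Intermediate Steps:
C + 153*42 = -117 + 153*42 = -117 + 6426 = 6309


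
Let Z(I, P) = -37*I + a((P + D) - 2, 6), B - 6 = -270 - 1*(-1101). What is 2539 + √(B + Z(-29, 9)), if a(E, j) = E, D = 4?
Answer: 2539 + √1921 ≈ 2582.8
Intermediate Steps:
B = 837 (B = 6 + (-270 - 1*(-1101)) = 6 + (-270 + 1101) = 6 + 831 = 837)
Z(I, P) = 2 + P - 37*I (Z(I, P) = -37*I + ((P + 4) - 2) = -37*I + ((4 + P) - 2) = -37*I + (2 + P) = 2 + P - 37*I)
2539 + √(B + Z(-29, 9)) = 2539 + √(837 + (2 + 9 - 37*(-29))) = 2539 + √(837 + (2 + 9 + 1073)) = 2539 + √(837 + 1084) = 2539 + √1921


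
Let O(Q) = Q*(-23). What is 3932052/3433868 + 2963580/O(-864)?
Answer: 213639172183/1421621352 ≈ 150.28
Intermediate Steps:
O(Q) = -23*Q
3932052/3433868 + 2963580/O(-864) = 3932052/3433868 + 2963580/((-23*(-864))) = 3932052*(1/3433868) + 2963580/19872 = 983013/858467 + 2963580*(1/19872) = 983013/858467 + 246965/1656 = 213639172183/1421621352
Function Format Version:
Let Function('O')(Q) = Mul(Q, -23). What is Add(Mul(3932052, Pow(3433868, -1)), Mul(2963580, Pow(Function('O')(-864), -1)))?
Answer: Rational(213639172183, 1421621352) ≈ 150.28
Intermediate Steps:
Function('O')(Q) = Mul(-23, Q)
Add(Mul(3932052, Pow(3433868, -1)), Mul(2963580, Pow(Function('O')(-864), -1))) = Add(Mul(3932052, Pow(3433868, -1)), Mul(2963580, Pow(Mul(-23, -864), -1))) = Add(Mul(3932052, Rational(1, 3433868)), Mul(2963580, Pow(19872, -1))) = Add(Rational(983013, 858467), Mul(2963580, Rational(1, 19872))) = Add(Rational(983013, 858467), Rational(246965, 1656)) = Rational(213639172183, 1421621352)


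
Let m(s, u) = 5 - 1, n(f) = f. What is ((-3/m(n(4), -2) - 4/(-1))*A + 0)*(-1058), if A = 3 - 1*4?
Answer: 6877/2 ≈ 3438.5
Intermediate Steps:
m(s, u) = 4
A = -1 (A = 3 - 4 = -1)
((-3/m(n(4), -2) - 4/(-1))*A + 0)*(-1058) = ((-3/4 - 4/(-1))*(-1) + 0)*(-1058) = ((-3*1/4 - 4*(-1))*(-1) + 0)*(-1058) = ((-3/4 + 4)*(-1) + 0)*(-1058) = ((13/4)*(-1) + 0)*(-1058) = (-13/4 + 0)*(-1058) = -13/4*(-1058) = 6877/2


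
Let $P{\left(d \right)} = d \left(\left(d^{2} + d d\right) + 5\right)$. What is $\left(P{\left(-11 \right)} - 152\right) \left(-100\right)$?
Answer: $286900$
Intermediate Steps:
$P{\left(d \right)} = d \left(5 + 2 d^{2}\right)$ ($P{\left(d \right)} = d \left(\left(d^{2} + d^{2}\right) + 5\right) = d \left(2 d^{2} + 5\right) = d \left(5 + 2 d^{2}\right)$)
$\left(P{\left(-11 \right)} - 152\right) \left(-100\right) = \left(- 11 \left(5 + 2 \left(-11\right)^{2}\right) - 152\right) \left(-100\right) = \left(- 11 \left(5 + 2 \cdot 121\right) - 152\right) \left(-100\right) = \left(- 11 \left(5 + 242\right) - 152\right) \left(-100\right) = \left(\left(-11\right) 247 - 152\right) \left(-100\right) = \left(-2717 - 152\right) \left(-100\right) = \left(-2869\right) \left(-100\right) = 286900$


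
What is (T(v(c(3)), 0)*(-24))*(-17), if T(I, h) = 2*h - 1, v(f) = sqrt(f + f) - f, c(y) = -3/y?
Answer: -408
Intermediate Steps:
v(f) = -f + sqrt(2)*sqrt(f) (v(f) = sqrt(2*f) - f = sqrt(2)*sqrt(f) - f = -f + sqrt(2)*sqrt(f))
T(I, h) = -1 + 2*h
(T(v(c(3)), 0)*(-24))*(-17) = ((-1 + 2*0)*(-24))*(-17) = ((-1 + 0)*(-24))*(-17) = -1*(-24)*(-17) = 24*(-17) = -408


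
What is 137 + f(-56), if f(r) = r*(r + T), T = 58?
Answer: 25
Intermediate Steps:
f(r) = r*(58 + r) (f(r) = r*(r + 58) = r*(58 + r))
137 + f(-56) = 137 - 56*(58 - 56) = 137 - 56*2 = 137 - 112 = 25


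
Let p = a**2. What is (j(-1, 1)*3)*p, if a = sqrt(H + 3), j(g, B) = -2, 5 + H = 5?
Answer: -18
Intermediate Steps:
H = 0 (H = -5 + 5 = 0)
a = sqrt(3) (a = sqrt(0 + 3) = sqrt(3) ≈ 1.7320)
p = 3 (p = (sqrt(3))**2 = 3)
(j(-1, 1)*3)*p = -2*3*3 = -6*3 = -18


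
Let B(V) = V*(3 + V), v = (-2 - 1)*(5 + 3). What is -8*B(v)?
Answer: -4032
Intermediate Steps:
v = -24 (v = -3*8 = -24)
-8*B(v) = -(-192)*(3 - 24) = -(-192)*(-21) = -8*504 = -4032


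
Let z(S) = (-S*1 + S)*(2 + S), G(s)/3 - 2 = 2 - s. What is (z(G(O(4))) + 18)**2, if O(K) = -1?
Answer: 324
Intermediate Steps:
G(s) = 12 - 3*s (G(s) = 6 + 3*(2 - s) = 6 + (6 - 3*s) = 12 - 3*s)
z(S) = 0 (z(S) = (-S + S)*(2 + S) = 0*(2 + S) = 0)
(z(G(O(4))) + 18)**2 = (0 + 18)**2 = 18**2 = 324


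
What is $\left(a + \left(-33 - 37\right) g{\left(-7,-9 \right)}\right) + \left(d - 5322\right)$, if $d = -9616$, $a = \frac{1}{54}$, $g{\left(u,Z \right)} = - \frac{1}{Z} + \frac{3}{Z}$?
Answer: $- \frac{805811}{54} \approx -14922.0$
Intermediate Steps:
$g{\left(u,Z \right)} = \frac{2}{Z}$
$a = \frac{1}{54} \approx 0.018519$
$\left(a + \left(-33 - 37\right) g{\left(-7,-9 \right)}\right) + \left(d - 5322\right) = \left(\frac{1}{54} + \left(-33 - 37\right) \frac{2}{-9}\right) - 14938 = \left(\frac{1}{54} + \left(-33 - 37\right) 2 \left(- \frac{1}{9}\right)\right) - 14938 = \left(\frac{1}{54} - - \frac{140}{9}\right) - 14938 = \left(\frac{1}{54} + \frac{140}{9}\right) - 14938 = \frac{841}{54} - 14938 = - \frac{805811}{54}$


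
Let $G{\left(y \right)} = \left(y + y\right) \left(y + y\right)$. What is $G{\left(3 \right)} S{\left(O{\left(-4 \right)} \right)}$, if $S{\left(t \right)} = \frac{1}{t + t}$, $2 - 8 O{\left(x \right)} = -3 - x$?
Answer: $144$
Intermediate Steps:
$G{\left(y \right)} = 4 y^{2}$ ($G{\left(y \right)} = 2 y 2 y = 4 y^{2}$)
$O{\left(x \right)} = \frac{5}{8} + \frac{x}{8}$ ($O{\left(x \right)} = \frac{1}{4} - \frac{-3 - x}{8} = \frac{1}{4} + \left(\frac{3}{8} + \frac{x}{8}\right) = \frac{5}{8} + \frac{x}{8}$)
$S{\left(t \right)} = \frac{1}{2 t}$
$G{\left(3 \right)} S{\left(O{\left(-4 \right)} \right)} = 4 \cdot 3^{2} \frac{1}{2 \left(\frac{5}{8} + \frac{1}{8} \left(-4\right)\right)} = 4 \cdot 9 \frac{1}{2 \left(\frac{5}{8} - \frac{1}{2}\right)} = 36 \frac{\frac{1}{\frac{1}{8}}}{2} = 36 \cdot \frac{1}{2} \cdot 8 = 36 \cdot 4 = 144$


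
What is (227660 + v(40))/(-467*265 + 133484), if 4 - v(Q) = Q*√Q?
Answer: 25296/1081 - 80*√10/9729 ≈ 23.375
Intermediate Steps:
v(Q) = 4 - Q^(3/2) (v(Q) = 4 - Q*√Q = 4 - Q^(3/2))
(227660 + v(40))/(-467*265 + 133484) = (227660 + (4 - 40^(3/2)))/(-467*265 + 133484) = (227660 + (4 - 80*√10))/(-123755 + 133484) = (227660 + (4 - 80*√10))/9729 = (227664 - 80*√10)*(1/9729) = 25296/1081 - 80*√10/9729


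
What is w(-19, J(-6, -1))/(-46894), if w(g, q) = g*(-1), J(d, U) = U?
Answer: -19/46894 ≈ -0.00040517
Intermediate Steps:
w(g, q) = -g
w(-19, J(-6, -1))/(-46894) = -1*(-19)/(-46894) = 19*(-1/46894) = -19/46894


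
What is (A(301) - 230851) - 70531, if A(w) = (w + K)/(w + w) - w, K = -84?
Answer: -25944707/86 ≈ -3.0168e+5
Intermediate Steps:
A(w) = -w + (-84 + w)/(2*w) (A(w) = (w - 84)/(w + w) - w = (-84 + w)/((2*w)) - w = (-84 + w)*(1/(2*w)) - w = (-84 + w)/(2*w) - w = -w + (-84 + w)/(2*w))
(A(301) - 230851) - 70531 = ((½ - 1*301 - 42/301) - 230851) - 70531 = ((½ - 301 - 42*1/301) - 230851) - 70531 = ((½ - 301 - 6/43) - 230851) - 70531 = (-25855/86 - 230851) - 70531 = -19879041/86 - 70531 = -25944707/86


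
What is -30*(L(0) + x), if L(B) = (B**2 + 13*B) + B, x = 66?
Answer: -1980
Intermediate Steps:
L(B) = B**2 + 14*B
-30*(L(0) + x) = -30*(0*(14 + 0) + 66) = -30*(0*14 + 66) = -30*(0 + 66) = -30*66 = -1980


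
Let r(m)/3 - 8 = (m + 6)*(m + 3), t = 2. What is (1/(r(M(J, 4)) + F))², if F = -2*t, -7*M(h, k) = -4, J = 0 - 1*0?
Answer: 2401/19624900 ≈ 0.00012234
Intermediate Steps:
J = 0 (J = 0 + 0 = 0)
M(h, k) = 4/7 (M(h, k) = -⅐*(-4) = 4/7)
r(m) = 24 + 3*(3 + m)*(6 + m) (r(m) = 24 + 3*((m + 6)*(m + 3)) = 24 + 3*((6 + m)*(3 + m)) = 24 + 3*((3 + m)*(6 + m)) = 24 + 3*(3 + m)*(6 + m))
F = -4 (F = -2*2 = -4)
(1/(r(M(J, 4)) + F))² = (1/((78 + 3*(4/7)² + 27*(4/7)) - 4))² = (1/((78 + 3*(16/49) + 108/7) - 4))² = (1/((78 + 48/49 + 108/7) - 4))² = (1/(4626/49 - 4))² = (1/(4430/49))² = (49/4430)² = 2401/19624900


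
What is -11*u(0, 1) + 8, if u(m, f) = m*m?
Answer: 8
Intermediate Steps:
u(m, f) = m²
-11*u(0, 1) + 8 = -11*0² + 8 = -11*0 + 8 = 0 + 8 = 8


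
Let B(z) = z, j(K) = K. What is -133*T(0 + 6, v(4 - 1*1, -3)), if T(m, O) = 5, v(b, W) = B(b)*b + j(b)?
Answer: -665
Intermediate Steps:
v(b, W) = b + b² (v(b, W) = b*b + b = b² + b = b + b²)
-133*T(0 + 6, v(4 - 1*1, -3)) = -133*5 = -665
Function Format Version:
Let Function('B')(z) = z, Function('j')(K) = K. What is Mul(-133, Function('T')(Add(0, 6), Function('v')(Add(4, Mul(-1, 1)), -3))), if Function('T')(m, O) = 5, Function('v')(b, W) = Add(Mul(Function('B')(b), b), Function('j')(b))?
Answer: -665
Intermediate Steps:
Function('v')(b, W) = Add(b, Pow(b, 2)) (Function('v')(b, W) = Add(Mul(b, b), b) = Add(Pow(b, 2), b) = Add(b, Pow(b, 2)))
Mul(-133, Function('T')(Add(0, 6), Function('v')(Add(4, Mul(-1, 1)), -3))) = Mul(-133, 5) = -665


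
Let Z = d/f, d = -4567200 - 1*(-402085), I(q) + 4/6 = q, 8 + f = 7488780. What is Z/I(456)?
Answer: -12495345/10229662552 ≈ -0.0012215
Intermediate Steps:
f = 7488772 (f = -8 + 7488780 = 7488772)
I(q) = -2/3 + q
d = -4165115 (d = -4567200 + 402085 = -4165115)
Z = -4165115/7488772 ≈ -0.55618
Z/I(456) = -4165115/(7488772*(-2/3 + 456)) = -4165115/(7488772*1366/3) = -4165115/7488772*3/1366 = -12495345/10229662552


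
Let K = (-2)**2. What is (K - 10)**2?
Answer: 36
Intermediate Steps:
K = 4
(K - 10)**2 = (4 - 10)**2 = (-6)**2 = 36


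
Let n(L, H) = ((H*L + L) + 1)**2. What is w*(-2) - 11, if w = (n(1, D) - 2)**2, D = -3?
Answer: -13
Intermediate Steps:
n(L, H) = (1 + L + H*L)**2 (n(L, H) = ((L + H*L) + 1)**2 = (1 + L + H*L)**2)
w = 1 (w = ((1 + 1 - 3*1)**2 - 2)**2 = ((1 + 1 - 3)**2 - 2)**2 = ((-1)**2 - 2)**2 = (1 - 2)**2 = (-1)**2 = 1)
w*(-2) - 11 = 1*(-2) - 11 = -2 - 11 = -13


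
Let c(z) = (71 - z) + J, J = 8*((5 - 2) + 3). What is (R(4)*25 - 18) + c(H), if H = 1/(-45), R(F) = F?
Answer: 9046/45 ≈ 201.02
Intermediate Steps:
J = 48 (J = 8*(3 + 3) = 8*6 = 48)
H = -1/45 ≈ -0.022222
c(z) = 119 - z (c(z) = (71 - z) + 48 = 119 - z)
(R(4)*25 - 18) + c(H) = (4*25 - 18) + (119 - 1*(-1/45)) = (100 - 18) + (119 + 1/45) = 82 + 5356/45 = 9046/45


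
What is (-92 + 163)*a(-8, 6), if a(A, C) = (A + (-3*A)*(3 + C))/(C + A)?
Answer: -7384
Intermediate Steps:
a(A, C) = (A - 3*A*(3 + C))/(A + C)
(-92 + 163)*a(-8, 6) = (-92 + 163)*(-1*(-8)*(8 + 3*6)/(-8 + 6)) = 71*(-1*(-8)*(8 + 18)/(-2)) = 71*(-1*(-8)*(-½)*26) = 71*(-104) = -7384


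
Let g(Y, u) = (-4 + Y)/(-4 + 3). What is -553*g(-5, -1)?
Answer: -4977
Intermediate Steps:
g(Y, u) = 4 - Y (g(Y, u) = (-4 + Y)/(-1) = (-4 + Y)*(-1) = 4 - Y)
-553*g(-5, -1) = -553*(4 - 1*(-5)) = -553*(4 + 5) = -553*9 = -4977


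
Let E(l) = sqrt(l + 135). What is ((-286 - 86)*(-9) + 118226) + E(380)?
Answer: 121574 + sqrt(515) ≈ 1.2160e+5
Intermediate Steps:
E(l) = sqrt(135 + l)
((-286 - 86)*(-9) + 118226) + E(380) = ((-286 - 86)*(-9) + 118226) + sqrt(135 + 380) = (-372*(-9) + 118226) + sqrt(515) = (3348 + 118226) + sqrt(515) = 121574 + sqrt(515)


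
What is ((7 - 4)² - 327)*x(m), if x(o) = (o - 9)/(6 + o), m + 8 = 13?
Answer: 1272/11 ≈ 115.64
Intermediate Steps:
m = 5 (m = -8 + 13 = 5)
x(o) = (-9 + o)/(6 + o)
((7 - 4)² - 327)*x(m) = ((7 - 4)² - 327)*((-9 + 5)/(6 + 5)) = (3² - 327)*(-4/11) = (9 - 327)*((1/11)*(-4)) = -318*(-4/11) = 1272/11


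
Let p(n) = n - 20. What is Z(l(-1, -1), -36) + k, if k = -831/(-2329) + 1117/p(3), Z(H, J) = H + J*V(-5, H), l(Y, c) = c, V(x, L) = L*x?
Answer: -573747/2329 ≈ -246.35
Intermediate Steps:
p(n) = -20 + n
Z(H, J) = H - 5*H*J (Z(H, J) = H + J*(H*(-5)) = H + J*(-5*H) = H - 5*H*J)
k = -152198/2329 (k = -831/(-2329) + 1117/(-20 + 3) = -831*(-1/2329) + 1117/(-17) = 831/2329 + 1117*(-1/17) = 831/2329 - 1117/17 = -152198/2329 ≈ -65.349)
Z(l(-1, -1), -36) + k = -(1 - 5*(-36)) - 152198/2329 = -(1 + 180) - 152198/2329 = -1*181 - 152198/2329 = -181 - 152198/2329 = -573747/2329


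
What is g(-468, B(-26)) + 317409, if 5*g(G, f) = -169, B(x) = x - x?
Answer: 1586876/5 ≈ 3.1738e+5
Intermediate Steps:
B(x) = 0
g(G, f) = -169/5 (g(G, f) = (1/5)*(-169) = -169/5)
g(-468, B(-26)) + 317409 = -169/5 + 317409 = 1586876/5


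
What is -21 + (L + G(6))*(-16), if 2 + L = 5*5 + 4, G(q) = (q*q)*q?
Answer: -3909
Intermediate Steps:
G(q) = q**3 (G(q) = q**2*q = q**3)
L = 27 (L = -2 + (5*5 + 4) = -2 + (25 + 4) = -2 + 29 = 27)
-21 + (L + G(6))*(-16) = -21 + (27 + 6**3)*(-16) = -21 + (27 + 216)*(-16) = -21 + 243*(-16) = -21 - 3888 = -3909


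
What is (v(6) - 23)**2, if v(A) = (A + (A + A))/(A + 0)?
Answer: 400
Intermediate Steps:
v(A) = 3 (v(A) = (A + 2*A)/A = (3*A)/A = 3)
(v(6) - 23)**2 = (3 - 23)**2 = (-20)**2 = 400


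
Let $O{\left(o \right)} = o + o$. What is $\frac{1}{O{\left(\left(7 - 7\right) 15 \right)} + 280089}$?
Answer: $\frac{1}{280089} \approx 3.5703 \cdot 10^{-6}$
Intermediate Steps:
$O{\left(o \right)} = 2 o$
$\frac{1}{O{\left(\left(7 - 7\right) 15 \right)} + 280089} = \frac{1}{2 \left(7 - 7\right) 15 + 280089} = \frac{1}{2 \cdot 0 \cdot 15 + 280089} = \frac{1}{2 \cdot 0 + 280089} = \frac{1}{0 + 280089} = \frac{1}{280089}$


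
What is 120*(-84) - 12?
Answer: -10092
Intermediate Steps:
120*(-84) - 12 = -10080 - 12 = -10092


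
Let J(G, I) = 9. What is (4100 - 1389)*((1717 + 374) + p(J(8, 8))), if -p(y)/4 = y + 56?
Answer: 4963841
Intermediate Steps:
p(y) = -224 - 4*y (p(y) = -4*(y + 56) = -4*(56 + y) = -224 - 4*y)
(4100 - 1389)*((1717 + 374) + p(J(8, 8))) = (4100 - 1389)*((1717 + 374) + (-224 - 4*9)) = 2711*(2091 + (-224 - 36)) = 2711*(2091 - 260) = 2711*1831 = 4963841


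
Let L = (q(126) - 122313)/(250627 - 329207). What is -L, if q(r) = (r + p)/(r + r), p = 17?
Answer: -30822733/19802160 ≈ -1.5565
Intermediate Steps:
q(r) = (17 + r)/(2*r) (q(r) = (r + 17)/(r + r) = (17 + r)/((2*r)) = (17 + r)*(1/(2*r)) = (17 + r)/(2*r))
L = 30822733/19802160 (L = ((½)*(17 + 126)/126 - 122313)/(250627 - 329207) = ((½)*(1/126)*143 - 122313)/(-78580) = (143/252 - 122313)*(-1/78580) = -30822733/252*(-1/78580) = 30822733/19802160 ≈ 1.5565)
-L = -1*30822733/19802160 = -30822733/19802160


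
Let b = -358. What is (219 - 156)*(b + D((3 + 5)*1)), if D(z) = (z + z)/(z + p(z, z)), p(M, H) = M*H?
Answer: -22540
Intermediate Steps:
p(M, H) = H*M
D(z) = 2*z/(z + z**2) (D(z) = (z + z)/(z + z*z) = (2*z)/(z + z**2) = 2*z/(z + z**2))
(219 - 156)*(b + D((3 + 5)*1)) = (219 - 156)*(-358 + 2/(1 + (3 + 5)*1)) = 63*(-358 + 2/(1 + 8*1)) = 63*(-358 + 2/(1 + 8)) = 63*(-358 + 2/9) = 63*(-3220/9) = -22540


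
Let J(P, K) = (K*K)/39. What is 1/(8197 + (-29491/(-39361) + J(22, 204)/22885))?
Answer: 1672870615/13713851821976 ≈ 0.00012198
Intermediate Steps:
J(P, K) = K²/39 (J(P, K) = K²*(1/39) = K²/39)
1/(8197 + (-29491/(-39361) + J(22, 204)/22885)) = 1/(8197 + (-29491/(-39361) + ((1/39)*204²)/22885)) = 1/(8197 + (-29491*(-1/39361) + ((1/39)*41616)*(1/22885))) = 1/(8197 + (4213/5623 + (13872/13)*(1/22885))) = 1/(8197 + (4213/5623 + 13872/297505)) = 1/(8197 + 1331390821/1672870615) = 1/(13713851821976/1672870615) = 1672870615/13713851821976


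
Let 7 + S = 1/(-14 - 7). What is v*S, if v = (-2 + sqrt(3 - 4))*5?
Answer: 1480/21 - 740*I/21 ≈ 70.476 - 35.238*I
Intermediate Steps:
S = -148/21 (S = -7 + 1/(-14 - 7) = -7 + 1/(-21) = -7 - 1/21 = -148/21 ≈ -7.0476)
v = -10 + 5*I (v = (-2 + sqrt(-1))*5 = (-2 + I)*5 = -10 + 5*I ≈ -10.0 + 5.0*I)
v*S = (-10 + 5*I)*(-148/21) = 1480/21 - 740*I/21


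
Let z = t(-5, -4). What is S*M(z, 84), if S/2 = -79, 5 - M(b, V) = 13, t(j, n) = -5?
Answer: 1264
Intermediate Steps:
z = -5
M(b, V) = -8 (M(b, V) = 5 - 1*13 = 5 - 13 = -8)
S = -158 (S = 2*(-79) = -158)
S*M(z, 84) = -158*(-8) = 1264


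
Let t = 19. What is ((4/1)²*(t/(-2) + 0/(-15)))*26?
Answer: -3952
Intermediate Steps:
((4/1)²*(t/(-2) + 0/(-15)))*26 = ((4/1)²*(19/(-2) + 0/(-15)))*26 = ((4*1)²*(19*(-½) + 0*(-1/15)))*26 = (4²*(-19/2 + 0))*26 = (16*(-19/2))*26 = -152*26 = -3952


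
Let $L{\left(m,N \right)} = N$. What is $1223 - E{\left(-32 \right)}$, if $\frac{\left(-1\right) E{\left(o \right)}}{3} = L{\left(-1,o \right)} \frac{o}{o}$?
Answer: $1127$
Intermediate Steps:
$E{\left(o \right)} = - 3 o$ ($E{\left(o \right)} = - 3 o \frac{o}{o} = - 3 o 1 = - 3 o$)
$1223 - E{\left(-32 \right)} = 1223 - \left(-3\right) \left(-32\right) = 1223 - 96 = 1127$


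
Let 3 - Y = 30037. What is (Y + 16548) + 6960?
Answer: -6526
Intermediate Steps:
Y = -30034 (Y = 3 - 1*30037 = 3 - 30037 = -30034)
(Y + 16548) + 6960 = (-30034 + 16548) + 6960 = -13486 + 6960 = -6526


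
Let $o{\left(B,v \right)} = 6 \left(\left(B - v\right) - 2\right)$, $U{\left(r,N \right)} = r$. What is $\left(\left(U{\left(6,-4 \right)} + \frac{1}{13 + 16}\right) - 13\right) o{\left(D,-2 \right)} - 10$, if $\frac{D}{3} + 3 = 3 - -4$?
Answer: $- \frac{14834}{29} \approx -511.52$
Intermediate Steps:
$D = 12$ ($D = -9 + 3 \left(3 - -4\right) = -9 + 3 \left(3 + 4\right) = -9 + 3 \cdot 7 = -9 + 21 = 12$)
$o{\left(B,v \right)} = -12 - 6 v + 6 B$ ($o{\left(B,v \right)} = 6 \left(-2 + B - v\right) = -12 - 6 v + 6 B$)
$\left(\left(U{\left(6,-4 \right)} + \frac{1}{13 + 16}\right) - 13\right) o{\left(D,-2 \right)} - 10 = \left(\left(6 + \frac{1}{13 + 16}\right) - 13\right) \left(-12 - -12 + 6 \cdot 12\right) - 10 = \left(\left(6 + \frac{1}{29}\right) - 13\right) \left(-12 + 12 + 72\right) - 10 = \left(\left(6 + \frac{1}{29}\right) - 13\right) 72 - 10 = \left(\frac{175}{29} - 13\right) 72 - 10 = \left(- \frac{202}{29}\right) 72 - 10 = - \frac{14544}{29} - 10 = - \frac{14834}{29}$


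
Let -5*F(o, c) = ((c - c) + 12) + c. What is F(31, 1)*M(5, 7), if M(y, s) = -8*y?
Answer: 104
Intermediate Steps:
F(o, c) = -12/5 - c/5 (F(o, c) = -(((c - c) + 12) + c)/5 = -((0 + 12) + c)/5 = -(12 + c)/5 = -12/5 - c/5)
F(31, 1)*M(5, 7) = (-12/5 - ⅕*1)*(-8*5) = (-12/5 - ⅕)*(-40) = -13/5*(-40) = 104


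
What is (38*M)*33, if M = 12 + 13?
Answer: 31350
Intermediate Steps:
M = 25
(38*M)*33 = (38*25)*33 = 950*33 = 31350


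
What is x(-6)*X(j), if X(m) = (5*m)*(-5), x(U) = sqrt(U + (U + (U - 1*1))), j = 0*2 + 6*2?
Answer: -300*I*sqrt(19) ≈ -1307.7*I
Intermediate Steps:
j = 12 (j = 0 + 12 = 12)
x(U) = sqrt(-1 + 3*U) (x(U) = sqrt(U + (U + (U - 1))) = sqrt(U + (U + (-1 + U))) = sqrt(U + (-1 + 2*U)) = sqrt(-1 + 3*U))
X(m) = -25*m
x(-6)*X(j) = sqrt(-1 + 3*(-6))*(-25*12) = sqrt(-1 - 18)*(-300) = sqrt(-19)*(-300) = (I*sqrt(19))*(-300) = -300*I*sqrt(19)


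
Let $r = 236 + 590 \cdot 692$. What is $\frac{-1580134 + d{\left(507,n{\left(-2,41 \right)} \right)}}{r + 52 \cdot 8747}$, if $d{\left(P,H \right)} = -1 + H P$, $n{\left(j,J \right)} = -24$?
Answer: $- \frac{1592303}{863360} \approx -1.8443$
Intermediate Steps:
$r = 408516$ ($r = 236 + 408280 = 408516$)
$\frac{-1580134 + d{\left(507,n{\left(-2,41 \right)} \right)}}{r + 52 \cdot 8747} = \frac{-1580134 - 12169}{408516 + 52 \cdot 8747} = \frac{-1580134 - 12169}{408516 + 454844} = \frac{-1580134 - 12169}{863360} = \left(-1592303\right) \frac{1}{863360} = - \frac{1592303}{863360}$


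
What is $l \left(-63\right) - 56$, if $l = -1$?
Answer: $7$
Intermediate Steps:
$l \left(-63\right) - 56 = \left(-1\right) \left(-63\right) - 56 = 63 - 56 = 7$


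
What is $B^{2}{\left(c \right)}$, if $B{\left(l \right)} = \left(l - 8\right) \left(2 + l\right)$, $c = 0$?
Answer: $256$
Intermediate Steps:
$B{\left(l \right)} = \left(-8 + l\right) \left(2 + l\right)$
$B^{2}{\left(c \right)} = \left(-16 + 0^{2} - 0\right)^{2} = \left(-16 + 0 + 0\right)^{2} = \left(-16\right)^{2} = 256$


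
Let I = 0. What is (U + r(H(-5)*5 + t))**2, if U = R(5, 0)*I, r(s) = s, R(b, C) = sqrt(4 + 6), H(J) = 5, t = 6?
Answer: 961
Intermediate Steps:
R(b, C) = sqrt(10)
U = 0 (U = sqrt(10)*0 = 0)
(U + r(H(-5)*5 + t))**2 = (0 + (5*5 + 6))**2 = (0 + (25 + 6))**2 = (0 + 31)**2 = 31**2 = 961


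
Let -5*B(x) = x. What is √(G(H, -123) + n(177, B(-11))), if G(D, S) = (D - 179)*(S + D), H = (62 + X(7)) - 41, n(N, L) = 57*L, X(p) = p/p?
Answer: 2*√99890/5 ≈ 126.42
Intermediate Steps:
B(x) = -x/5
X(p) = 1
H = 22 (H = (62 + 1) - 41 = 63 - 41 = 22)
G(D, S) = (-179 + D)*(D + S)
√(G(H, -123) + n(177, B(-11))) = √((22² - 179*22 - 179*(-123) + 22*(-123)) + 57*(-⅕*(-11))) = √((484 - 3938 + 22017 - 2706) + 57*(11/5)) = √(15857 + 627/5) = √(79912/5) = 2*√99890/5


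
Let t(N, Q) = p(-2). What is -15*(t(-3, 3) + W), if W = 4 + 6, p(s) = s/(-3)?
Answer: -160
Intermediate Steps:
p(s) = -s/3 (p(s) = s*(-⅓) = -s/3)
t(N, Q) = ⅔ (t(N, Q) = -⅓*(-2) = ⅔)
W = 10
-15*(t(-3, 3) + W) = -15*(⅔ + 10) = -15*32/3 = -160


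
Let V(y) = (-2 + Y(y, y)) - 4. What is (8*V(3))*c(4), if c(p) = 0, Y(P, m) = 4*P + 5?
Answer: 0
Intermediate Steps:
Y(P, m) = 5 + 4*P
V(y) = -1 + 4*y (V(y) = (-2 + (5 + 4*y)) - 4 = (3 + 4*y) - 4 = -1 + 4*y)
(8*V(3))*c(4) = (8*(-1 + 4*3))*0 = (8*(-1 + 12))*0 = (8*11)*0 = 88*0 = 0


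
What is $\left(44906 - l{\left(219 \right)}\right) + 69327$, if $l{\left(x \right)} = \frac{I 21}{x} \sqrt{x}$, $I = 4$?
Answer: $114233 - \frac{28 \sqrt{219}}{73} \approx 1.1423 \cdot 10^{5}$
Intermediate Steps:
$l{\left(x \right)} = \frac{84}{\sqrt{x}}$ ($l{\left(x \right)} = \frac{4 \cdot 21}{x} \sqrt{x} = \frac{84}{x} \sqrt{x} = \frac{84}{\sqrt{x}}$)
$\left(44906 - l{\left(219 \right)}\right) + 69327 = \left(44906 - \frac{84}{\sqrt{219}}\right) + 69327 = \left(44906 - 84 \frac{\sqrt{219}}{219}\right) + 69327 = \left(44906 - \frac{28 \sqrt{219}}{73}\right) + 69327 = 114233 - \frac{28 \sqrt{219}}{73}$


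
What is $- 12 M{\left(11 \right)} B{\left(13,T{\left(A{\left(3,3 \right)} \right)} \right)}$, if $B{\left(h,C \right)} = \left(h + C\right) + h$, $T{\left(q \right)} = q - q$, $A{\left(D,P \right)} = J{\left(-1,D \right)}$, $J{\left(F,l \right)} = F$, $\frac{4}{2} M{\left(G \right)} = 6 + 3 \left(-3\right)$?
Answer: $468$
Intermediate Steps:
$M{\left(G \right)} = - \frac{3}{2}$ ($M{\left(G \right)} = \frac{6 + 3 \left(-3\right)}{2} = \frac{6 - 9}{2} = \frac{1}{2} \left(-3\right) = - \frac{3}{2}$)
$A{\left(D,P \right)} = -1$
$T{\left(q \right)} = 0$
$B{\left(h,C \right)} = C + 2 h$ ($B{\left(h,C \right)} = \left(C + h\right) + h = C + 2 h$)
$- 12 M{\left(11 \right)} B{\left(13,T{\left(A{\left(3,3 \right)} \right)} \right)} = \left(-12\right) \left(- \frac{3}{2}\right) \left(0 + 2 \cdot 13\right) = 18 \left(0 + 26\right) = 18 \cdot 26 = 468$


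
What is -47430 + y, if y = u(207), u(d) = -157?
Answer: -47587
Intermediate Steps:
y = -157
-47430 + y = -47430 - 157 = -47587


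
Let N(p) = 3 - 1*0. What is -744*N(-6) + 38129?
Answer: 35897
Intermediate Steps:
N(p) = 3 (N(p) = 3 + 0 = 3)
-744*N(-6) + 38129 = -744*3 + 38129 = -2232 + 38129 = 35897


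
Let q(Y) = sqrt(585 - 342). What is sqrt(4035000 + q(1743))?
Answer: sqrt(4035000 + 9*sqrt(3)) ≈ 2008.7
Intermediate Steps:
q(Y) = 9*sqrt(3) (q(Y) = sqrt(243) = 9*sqrt(3))
sqrt(4035000 + q(1743)) = sqrt(4035000 + 9*sqrt(3))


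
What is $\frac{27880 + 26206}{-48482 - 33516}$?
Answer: $- \frac{27043}{40999} \approx -0.6596$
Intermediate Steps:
$\frac{27880 + 26206}{-48482 - 33516} = \frac{54086}{-48482 - 33516} = \frac{54086}{-81998} = 54086 \left(- \frac{1}{81998}\right) = - \frac{27043}{40999}$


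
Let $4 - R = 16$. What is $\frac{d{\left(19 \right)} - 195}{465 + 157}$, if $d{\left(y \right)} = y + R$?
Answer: $- \frac{94}{311} \approx -0.30225$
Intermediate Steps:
$R = -12$ ($R = 4 - 16 = -12$)
$d{\left(y \right)} = -12 + y$ ($d{\left(y \right)} = y - 12 = -12 + y$)
$\frac{d{\left(19 \right)} - 195}{465 + 157} = \frac{\left(-12 + 19\right) - 195}{465 + 157} = \frac{7 - 195}{622} = \left(-188\right) \frac{1}{622} = - \frac{94}{311}$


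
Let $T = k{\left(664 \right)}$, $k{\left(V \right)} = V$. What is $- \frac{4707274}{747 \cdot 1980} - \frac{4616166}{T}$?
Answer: $- \frac{935201549}{134460} \approx -6955.2$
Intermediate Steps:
$T = 664$
$- \frac{4707274}{747 \cdot 1980} - \frac{4616166}{T} = - \frac{4707274}{747 \cdot 1980} - \frac{4616166}{664} = - \frac{4707274}{1479060} - \frac{2308083}{332} = \left(-4707274\right) \frac{1}{1479060} - \frac{2308083}{332} = - \frac{213967}{67230} - \frac{2308083}{332} = - \frac{935201549}{134460}$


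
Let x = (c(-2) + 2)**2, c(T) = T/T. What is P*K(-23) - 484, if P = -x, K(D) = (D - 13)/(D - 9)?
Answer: -3953/8 ≈ -494.13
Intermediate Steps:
c(T) = 1
x = 9 (x = (1 + 2)**2 = 3**2 = 9)
K(D) = (-13 + D)/(-9 + D)
P = -9 (P = -1*9 = -9)
P*K(-23) - 484 = -9*(-13 - 23)/(-9 - 23) - 484 = -9*(-36)/(-32) - 484 = -(-9)*(-36)/32 - 484 = -9*9/8 - 484 = -81/8 - 484 = -3953/8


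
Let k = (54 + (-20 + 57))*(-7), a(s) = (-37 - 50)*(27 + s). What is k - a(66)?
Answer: 7454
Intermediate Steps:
a(s) = -2349 - 87*s (a(s) = -87*(27 + s) = -2349 - 87*s)
k = -637 (k = (54 + 37)*(-7) = 91*(-7) = -637)
k - a(66) = -637 - (-2349 - 87*66) = -637 - (-2349 - 5742) = -637 - 1*(-8091) = -637 + 8091 = 7454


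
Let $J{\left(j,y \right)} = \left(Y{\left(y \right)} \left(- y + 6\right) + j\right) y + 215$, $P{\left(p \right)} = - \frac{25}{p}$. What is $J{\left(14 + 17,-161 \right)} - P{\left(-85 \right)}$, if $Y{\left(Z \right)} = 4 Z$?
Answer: $\frac{294277679}{17} \approx 1.731 \cdot 10^{7}$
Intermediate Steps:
$J{\left(j,y \right)} = 215 + y \left(j + 4 y \left(6 - y\right)\right)$ ($J{\left(j,y \right)} = \left(4 y \left(- y + 6\right) + j\right) y + 215 = \left(4 y \left(6 - y\right) + j\right) y + 215 = \left(j + 4 y \left(6 - y\right)\right) y + 215 = y \left(j + 4 y \left(6 - y\right)\right) + 215 = 215 + y \left(j + 4 y \left(6 - y\right)\right)$)
$J{\left(14 + 17,-161 \right)} - P{\left(-85 \right)} = \left(215 - 4 \left(-161\right)^{3} + 24 \left(-161\right)^{2} + \left(14 + 17\right) \left(-161\right)\right) - - \frac{25}{-85} = \left(215 - -16693124 + 24 \cdot 25921 + 31 \left(-161\right)\right) - \left(-25\right) \left(- \frac{1}{85}\right) = \left(215 + 16693124 + 622104 - 4991\right) - \frac{5}{17} = 17310452 - \frac{5}{17} = \frac{294277679}{17}$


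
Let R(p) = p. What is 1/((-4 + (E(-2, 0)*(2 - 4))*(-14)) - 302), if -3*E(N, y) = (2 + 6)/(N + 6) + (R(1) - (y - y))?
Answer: -1/334 ≈ -0.0029940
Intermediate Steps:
E(N, y) = -⅓ - 8/(3*(6 + N)) (E(N, y) = -((2 + 6)/(N + 6) + (1 - (y - y)))/3 = -(8/(6 + N) + (1 - 1*0))/3 = -(8/(6 + N) + (1 + 0))/3 = -(8/(6 + N) + 1)/3 = -(1 + 8/(6 + N))/3 = -⅓ - 8/(3*(6 + N)))
1/((-4 + (E(-2, 0)*(2 - 4))*(-14)) - 302) = 1/((-4 + (((-14 - 1*(-2))/(3*(6 - 2)))*(2 - 4))*(-14)) - 302) = 1/((-4 + (((⅓)*(-14 + 2)/4)*(-2))*(-14)) - 302) = 1/((-4 + (((⅓)*(¼)*(-12))*(-2))*(-14)) - 302) = 1/((-4 - 1*(-2)*(-14)) - 302) = 1/((-4 + 2*(-14)) - 302) = 1/((-4 - 28) - 302) = 1/(-32 - 302) = 1/(-334) = -1/334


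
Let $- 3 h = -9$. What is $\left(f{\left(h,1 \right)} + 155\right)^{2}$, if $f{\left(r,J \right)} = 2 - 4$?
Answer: $23409$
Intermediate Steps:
$h = 3$ ($h = \left(- \frac{1}{3}\right) \left(-9\right) = 3$)
$f{\left(r,J \right)} = -2$ ($f{\left(r,J \right)} = 2 - 4 = -2$)
$\left(f{\left(h,1 \right)} + 155\right)^{2} = \left(-2 + 155\right)^{2} = 153^{2} = 23409$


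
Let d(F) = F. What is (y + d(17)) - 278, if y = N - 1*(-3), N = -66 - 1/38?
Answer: -12313/38 ≈ -324.03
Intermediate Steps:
N = -2509/38 (N = -66 - 1*1/38 = -66 - 1/38 = -2509/38 ≈ -66.026)
y = -2395/38 (y = -2509/38 - 1*(-3) = -2509/38 + 3 = -2395/38 ≈ -63.026)
(y + d(17)) - 278 = (-2395/38 + 17) - 278 = -1749/38 - 278 = -12313/38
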